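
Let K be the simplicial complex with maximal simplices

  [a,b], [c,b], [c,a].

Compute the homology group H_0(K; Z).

H_0 ≅ Z.

We work with the vertex ordering a < b < c. The simplices of K, each written with vertices in increasing order, are:

  0-simplices (3): a, b, c
  1-simplices (3): ab, ac, bc

Hence C_0 ≅ Z^3, C_1 ≅ Z^3.

∂_1: C_1 → C_0 sends each edge [p,q] (with p < q) to q − p.
The 3×3 boundary matrix has rank 2 and Smith normal form diag(1,1).

Now H_k = ker ∂_k / im ∂_{k+1}, so:

  H_0: rank C_0 − rank ∂_1 = 3 − 2 = 1, and the invariant factors of ∂_1 are all 1, so H_0 = Z.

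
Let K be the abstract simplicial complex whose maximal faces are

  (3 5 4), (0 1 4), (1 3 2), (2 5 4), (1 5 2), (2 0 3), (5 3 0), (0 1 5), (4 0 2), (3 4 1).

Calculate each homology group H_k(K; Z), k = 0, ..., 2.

Order the vertices as 0 < 1 < 2 < 3 < 4 < 5. Listing each simplex with vertices in this order, K has dimension 2 with simplices:

  0-simplices (6): [0], [1], [2], [3], [4], [5]
  1-simplices (15): [0,1], [0,2], [0,3], [0,4], [0,5], [1,2], [1,3], [1,4], [1,5], [2,3], [2,4], [2,5], [3,4], [3,5], [4,5]
  2-simplices (10): [0,1,4], [0,1,5], [0,2,3], [0,2,4], [0,3,5], [1,2,3], [1,2,5], [1,3,4], [2,4,5], [3,4,5]

so the chain groups are C_0 ≅ Z^6, C_1 ≅ Z^15, C_2 ≅ Z^10.

The boundary map ∂_1: C_1 → C_0 sends each edge [p,q] (with p < q) to q − p.
The resulting 6×15 matrix has rank 5, and its Smith normal form has invariant factors (1,1,1,1,1).

∂_2: C_2 → C_1 sends each 2-simplex [p,q,r] to [q,r] − [p,r] + [p,q]. For instance
  ∂[2,4,5] = [4,5] − [2,5] + [2,4],
  ∂[0,2,3] = [2,3] − [0,3] + [0,2].
As a 15×10 matrix over Z this has rank 10, with invariant factors (1,1,1,1,1,1,1,1,1,2).

Computing H_k = (kernel of ∂_k) / (image of ∂_{k+1}):

  H_0: rank C_0 − rank ∂_1 = 6 − 5 = 1, and the invariant factors of ∂_1 are all 1, so H_0 = Z.
  H_1: rank ker ∂_1 − rank ∂_2 = (15 − 5) − 10 = 0, and ∂_2 has invariant factor 2 > 1, so H_1 = Z/2.
  H_2: rank ker ∂_2 − rank ∂_3 = (10 − 10) − 0 = 0, and there is no ∂_3, so H_2 = 0.

(K is a triangulation of the real projective plane RP^2.)

H_0 = Z,  H_1 = Z/2,  H_2 = 0.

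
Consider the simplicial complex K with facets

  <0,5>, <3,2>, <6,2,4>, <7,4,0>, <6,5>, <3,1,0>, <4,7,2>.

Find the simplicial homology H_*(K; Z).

K has 8 vertices, 13 edges, 4 triangles.
rank ∂_0 = 0, rank ∂_1 = 7 ⇒ b_0 = 8 − 0 − 7 = 1; all invariant factors of ∂_1 are 1 so no torsion. So H_0 = Z.
rank ∂_1 = 7, rank ∂_2 = 4 ⇒ b_1 = 13 − 7 − 4 = 2; all invariant factors of ∂_2 are 1 so no torsion. So H_1 = Z^2.
rank ∂_2 = 4, rank ∂_3 = 0 ⇒ b_2 = 4 − 4 − 0 = 0. So H_2 = 0.

H_0 ≅ Z,  H_1 ≅ Z^2,  H_2 = 0.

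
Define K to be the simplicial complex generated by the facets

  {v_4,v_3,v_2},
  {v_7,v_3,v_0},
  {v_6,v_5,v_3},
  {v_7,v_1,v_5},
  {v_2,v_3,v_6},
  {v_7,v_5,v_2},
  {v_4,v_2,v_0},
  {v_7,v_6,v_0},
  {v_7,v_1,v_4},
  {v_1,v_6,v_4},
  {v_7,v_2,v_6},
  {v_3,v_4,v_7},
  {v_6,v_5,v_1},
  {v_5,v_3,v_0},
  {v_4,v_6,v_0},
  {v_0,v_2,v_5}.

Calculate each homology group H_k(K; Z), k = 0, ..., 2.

Take the total order v_0 < v_1 < v_2 < v_3 < v_4 < v_5 < v_6 < v_7 on the vertex set. Then K (dimension 2) consists of the simplices:

  0-simplices (8): [v_0], [v_1], [v_2], [v_3], [v_4], [v_5], [v_6], [v_7]
  1-simplices (24): (24 of them)
  2-simplices (16): (16 of them)

so the chain groups are C_0 ≅ Z^8, C_1 ≅ Z^24, C_2 ≅ Z^16.

∂_1: C_1 → C_0 maps an edge to its endpoints' difference, ∂[p,q] = q − p. For instance
  ∂[v_5,v_6] = [v_6] − [v_5].
This gives a 8×24 integer matrix of rank 7; reducing to Smith normal form yields diagonal entries (1,1,1,1,1,1,1).

∂_2: C_2 → C_1 sends each 2-simplex [p,q,r] to [q,r] − [p,r] + [p,q]. For instance
  ∂[v_2,v_5,v_7] = [v_5,v_7] − [v_2,v_7] + [v_2,v_5],
  ∂[v_0,v_2,v_5] = [v_2,v_5] − [v_0,v_5] + [v_0,v_2].
The 24×16 boundary matrix has rank 15 and Smith normal form diag(1,1,1,1,1,1,1,1,1,1,1,1,1,1,1).

From H_k ≅ ker(∂_k) / im(∂_{k+1}) we obtain:

  H_0: rank C_0 − rank ∂_1 = 8 − 7 = 1, and the invariant factors of ∂_1 are all 1, so H_0 = Z.
  H_1: rank ker ∂_1 − rank ∂_2 = (24 − 7) − 15 = 2, and the invariant factors of ∂_2 are all 1, so H_1 = Z^2.
  H_2: rank ker ∂_2 − rank ∂_3 = (16 − 15) − 0 = 1, and there is no ∂_3, so H_2 = Z.

H_0 ≅ Z,  H_1 ≅ Z^2,  H_2 ≅ Z.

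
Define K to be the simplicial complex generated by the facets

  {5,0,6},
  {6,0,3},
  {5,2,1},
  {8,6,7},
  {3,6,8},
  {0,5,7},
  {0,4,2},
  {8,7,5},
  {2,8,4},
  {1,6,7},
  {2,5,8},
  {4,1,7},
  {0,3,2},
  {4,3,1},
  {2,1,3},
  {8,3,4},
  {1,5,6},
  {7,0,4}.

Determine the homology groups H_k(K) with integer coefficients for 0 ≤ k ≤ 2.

H_0 = Z,  H_1 = Z ⊕ Z/2,  H_2 = 0.

Take the total order 0 < 1 < 2 < 3 < 4 < 5 < 6 < 7 < 8 on the vertex set. Then K (dimension 2) consists of the simplices:

  0-simplices (9): [0], [1], [2], [3], [4], [5], [6], [7], [8]
  1-simplices (27): (27 of them)
  2-simplices (18): [0,2,3], [0,2,4], [0,3,6], [0,4,7], [0,5,6], [0,5,7], [1,2,3], [1,2,5], [1,3,4], [1,4,7], [1,5,6], [1,6,7], [2,4,8], [2,5,8], [3,4,8], [3,6,8], [5,7,8], [6,7,8]

Hence C_0 ≅ Z^9, C_1 ≅ Z^27, C_2 ≅ Z^18.

∂_1: C_1 → C_0 maps an edge to its endpoints' difference, ∂[p,q] = q − p. For instance
  ∂[1,5] = [5] − [1].
As a 9×27 matrix over Z this has rank 8, with invariant factors (1,1,1,1,1,1,1,1).

∂_2: C_2 → C_1 sends each 2-simplex [p,q,r] to [q,r] − [p,r] + [p,q]. For instance
  ∂[0,2,4] = [2,4] − [0,4] + [0,2],
  ∂[1,5,6] = [5,6] − [1,6] + [1,5].
This gives a 27×18 integer matrix of rank 18; reducing to Smith normal form yields diagonal entries (1,1,1,1,1,1,1,1,1,1,1,1,1,1,1,1,1,2).

Computing H_k = (kernel of ∂_k) / (image of ∂_{k+1}):

  H_0: rank C_0 − rank ∂_1 = 9 − 8 = 1, and the invariant factors of ∂_1 are all 1, so H_0 = Z.
  H_1: rank ker ∂_1 − rank ∂_2 = (27 − 8) − 18 = 1, and ∂_2 has invariant factor 2 > 1, so H_1 = Z ⊕ Z/2.
  H_2: rank ker ∂_2 − rank ∂_3 = (18 − 18) − 0 = 0, and there is no ∂_3, so H_2 = 0.

As a check, the Euler characteristic is 9 − 27 + 18 = 0, which agrees with 1 − 1 + 0 = 0.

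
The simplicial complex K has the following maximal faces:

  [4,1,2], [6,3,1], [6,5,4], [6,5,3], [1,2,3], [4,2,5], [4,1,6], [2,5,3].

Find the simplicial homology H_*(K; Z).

H_0 ≅ Z,  H_1 = 0,  H_2 ≅ Z.

Order the vertices as 1 < 2 < 3 < 4 < 5 < 6. Listing each simplex with vertices in this order, K has dimension 2 with simplices:

  0-simplices (6): [1], [2], [3], [4], [5], [6]
  1-simplices (12): [1,2], [1,3], [1,4], [1,6], [2,3], [2,4], [2,5], [3,5], [3,6], [4,5], [4,6], [5,6]
  2-simplices (8): [1,2,3], [1,2,4], [1,3,6], [1,4,6], [2,3,5], [2,4,5], [3,5,6], [4,5,6]

giving chain groups C_0 ≅ Z^6, C_1 ≅ Z^12, C_2 ≅ Z^8.

∂_1: C_1 → C_0 is given by ∂[p,q] = [q] − [p].
The resulting 6×12 matrix has rank 5, and its Smith normal form has invariant factors (1,1,1,1,1).

Boundary ∂_2: C_2 → C_1 sends each 2-simplex [p,q,r] to [q,r] − [p,r] + [p,q]. For instance
  ∂[1,4,6] = [4,6] − [1,6] + [1,4],
  ∂[1,3,6] = [3,6] − [1,6] + [1,3].
This gives a 12×8 integer matrix of rank 7; reducing to Smith normal form yields diagonal entries (1,1,1,1,1,1,1).

From H_k ≅ ker(∂_k) / im(∂_{k+1}) we obtain:

  H_0: rank C_0 − rank ∂_1 = 6 − 5 = 1, and the invariant factors of ∂_1 are all 1, so H_0 = Z.
  H_1: rank ker ∂_1 − rank ∂_2 = (12 − 5) − 7 = 0, and the invariant factors of ∂_2 are all 1, so H_1 = 0.
  H_2: rank ker ∂_2 − rank ∂_3 = (8 − 7) − 0 = 1, and there is no ∂_3, so H_2 = Z.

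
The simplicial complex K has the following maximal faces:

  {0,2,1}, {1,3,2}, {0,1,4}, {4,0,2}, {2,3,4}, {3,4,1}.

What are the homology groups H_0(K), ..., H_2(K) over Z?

H_0 = Z,  H_1 = 0,  H_2 = Z.

Fix the vertex order 0 < 1 < 2 < 3 < 4 and write every simplex with vertices in increasing order. Then dim K = 2 and the simplices of K are:

  0-simplices (5): [0], [1], [2], [3], [4]
  1-simplices (9): [0,1], [0,2], [0,4], [1,2], [1,3], [1,4], [2,3], [2,4], [3,4]
  2-simplices (6): [0,1,2], [0,1,4], [0,2,4], [1,2,3], [1,3,4], [2,3,4]

so the chain groups are C_0 ≅ Z^5, C_1 ≅ Z^9, C_2 ≅ Z^6.

The boundary map ∂_1: C_1 → C_0 maps an edge to its endpoints' difference, ∂[p,q] = q − p. For instance
  ∂[0,1] = [1] − [0].
This gives a 5×9 integer matrix of rank 4; reducing to Smith normal form yields diagonal entries (1,1,1,1).

∂_2: C_2 → C_1 sends each 2-simplex [p,q,r] to [q,r] − [p,r] + [p,q]. For instance
  ∂[0,1,2] = [1,2] − [0,2] + [0,1],
  ∂[0,2,4] = [2,4] − [0,4] + [0,2].
The resulting 9×6 matrix has rank 5, and its Smith normal form has invariant factors (1,1,1,1,1).

Computing H_k = (kernel of ∂_k) / (image of ∂_{k+1}):

  H_0: rank C_0 − rank ∂_1 = 5 − 4 = 1, and the invariant factors of ∂_1 are all 1, so H_0 = Z.
  H_1: rank ker ∂_1 − rank ∂_2 = (9 − 4) − 5 = 0, and the invariant factors of ∂_2 are all 1, so H_1 = 0.
  H_2: rank ker ∂_2 − rank ∂_3 = (6 − 5) − 0 = 1, and there is no ∂_3, so H_2 = Z.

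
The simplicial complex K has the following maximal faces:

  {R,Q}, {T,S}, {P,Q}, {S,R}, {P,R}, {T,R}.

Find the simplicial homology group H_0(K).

H_0 ≅ Z.

K has 5 vertices, 6 edges.
rank ∂_0 = 0, rank ∂_1 = 4 ⇒ b_0 = 5 − 0 − 4 = 1; all invariant factors of ∂_1 are 1 so no torsion. So H_0 ≅ Z.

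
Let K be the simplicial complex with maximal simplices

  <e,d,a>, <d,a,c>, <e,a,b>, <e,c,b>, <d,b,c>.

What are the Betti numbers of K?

Order the vertices as a < b < c < d < e. Listing each simplex with vertices in this order, K has dimension 2 with simplices:

  0-simplices (5): a, b, c, d, e
  1-simplices (10): ab, ac, ad, ae, bc, bd, be, cd, ce, de
  2-simplices (5): abe, acd, ade, bcd, bce

so the chain groups are C_0 ≅ Z^5, C_1 ≅ Z^10, C_2 ≅ Z^5.

∂_1: C_1 → C_0 maps an edge to its endpoints' difference, ∂[p,q] = q − p. For instance
  ∂ad = d − a.
As a 5×10 matrix over Z this has rank 4, with invariant factors (1,1,1,1).

Boundary ∂_2: C_2 → C_1 maps a triangle to the signed sum of its edges. For instance
  ∂bce = ce − be + bc,
  ∂bcd = cd − bd + bc.
The 10×5 boundary matrix has rank 5 and Smith normal form diag(1,1,1,1,1).

From H_k ≅ ker(∂_k) / im(∂_{k+1}) we obtain:

  H_0: rank C_0 − rank ∂_1 = 5 − 4 = 1, and the invariant factors of ∂_1 are all 1, so H_0 = Z.
  H_1: rank ker ∂_1 − rank ∂_2 = (10 − 4) − 5 = 1, and the invariant factors of ∂_2 are all 1, so H_1 = Z.
  H_2: rank ker ∂_2 − rank ∂_3 = (5 − 5) − 0 = 0, and there is no ∂_3, so H_2 = 0.

(K is a triangulation of the Möbius band.)

Hence the Betti numbers are b_0 = 1, b_1 = 1, b_2 = 0.

b_0 = 1, b_1 = 1, b_2 = 0.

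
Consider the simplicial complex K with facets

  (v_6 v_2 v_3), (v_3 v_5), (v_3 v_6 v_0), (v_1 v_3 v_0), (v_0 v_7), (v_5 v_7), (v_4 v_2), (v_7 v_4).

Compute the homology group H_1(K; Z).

H_1 ≅ Z^2.

Fix the vertex order v_0 < v_1 < v_2 < v_3 < v_4 < v_5 < v_6 < v_7 and write every simplex with vertices in increasing order. Then dim K = 2 and the simplices of K are:

  0-simplices (8): [v_0], [v_1], [v_2], [v_3], [v_4], [v_5], [v_6], [v_7]
  1-simplices (12): [v_0,v_1], [v_0,v_3], [v_0,v_6], [v_0,v_7], [v_1,v_3], [v_2,v_3], [v_2,v_4], [v_2,v_6], [v_3,v_5], [v_3,v_6], [v_4,v_7], [v_5,v_7]
  2-simplices (3): [v_0,v_1,v_3], [v_0,v_3,v_6], [v_2,v_3,v_6]

Hence C_0 ≅ Z^8, C_1 ≅ Z^12, C_2 ≅ Z^3.

Boundary ∂_1: C_1 → C_0 is given by ∂[p,q] = [q] − [p]. For instance
  ∂[v_2,v_6] = [v_6] − [v_2].
As a 8×12 matrix over Z this has rank 7, with invariant factors (1,1,1,1,1,1,1).

Boundary ∂_2: C_2 → C_1 sends each 2-simplex [p,q,r] to [q,r] − [p,r] + [p,q]. For instance
  ∂[v_2,v_3,v_6] = [v_3,v_6] − [v_2,v_6] + [v_2,v_3],
  ∂[v_0,v_1,v_3] = [v_1,v_3] − [v_0,v_3] + [v_0,v_1].
As a 12×3 matrix over Z this has rank 3, with invariant factors (1,1,1).

Reading off H_k = ker ∂_k / im ∂_{k+1}:

  H_1: rank ker ∂_1 − rank ∂_2 = (12 − 7) − 3 = 2, and the invariant factors of ∂_2 are all 1, so H_1 ≅ Z^2.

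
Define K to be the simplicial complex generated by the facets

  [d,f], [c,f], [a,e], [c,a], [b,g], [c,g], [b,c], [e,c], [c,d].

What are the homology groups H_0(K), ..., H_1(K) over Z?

H_0 ≅ Z,  H_1 ≅ Z^3.

We work with the vertex ordering a < b < c < d < e < f < g. The simplices of K, each written with vertices in increasing order, are:

  0-simplices (7): a, b, c, d, e, f, g
  1-simplices (9): ac, ae, bc, bg, cd, ce, cf, cg, df

Hence C_0 ≅ Z^7, C_1 ≅ Z^9.

∂_1: C_1 → C_0 is given by ∂[p,q] = [q] − [p].
The resulting 7×9 matrix has rank 6, and its Smith normal form has invariant factors (1,1,1,1,1,1).

Reading off H_k = ker ∂_k / im ∂_{k+1}:

  H_0: rank C_0 − rank ∂_1 = 7 − 6 = 1, and the invariant factors of ∂_1 are all 1, so H_0 = Z.
  H_1: rank ker ∂_1 − rank ∂_2 = (9 − 6) − 0 = 3, and there is no ∂_2, so H_1 = Z^3.

As a check, the Euler characteristic is 7 − 9 = -2, which agrees with 1 − 3 = -2.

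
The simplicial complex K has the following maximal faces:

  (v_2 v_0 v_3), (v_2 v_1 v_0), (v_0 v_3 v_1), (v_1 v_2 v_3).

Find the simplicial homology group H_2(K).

H_2 ≅ Z.

Take the total order v_0 < v_1 < v_2 < v_3 on the vertex set. Then K (dimension 2) consists of the simplices:

  0-simplices (4): [v_0], [v_1], [v_2], [v_3]
  1-simplices (6): [v_0,v_1], [v_0,v_2], [v_0,v_3], [v_1,v_2], [v_1,v_3], [v_2,v_3]
  2-simplices (4): [v_0,v_1,v_2], [v_0,v_1,v_3], [v_0,v_2,v_3], [v_1,v_2,v_3]

giving chain groups C_0 ≅ Z^4, C_1 ≅ Z^6, C_2 ≅ Z^4.

The boundary map ∂_1: C_1 → C_0 maps an edge to its endpoints' difference, ∂[p,q] = q − p.
The 4×6 boundary matrix has rank 3 and Smith normal form diag(1,1,1).

Boundary ∂_2: C_2 → C_1 acts by ∂[p,q,r] = [q,r] − [p,r] + [p,q]. For instance
  ∂[v_0,v_2,v_3] = [v_2,v_3] − [v_0,v_3] + [v_0,v_2],
  ∂[v_0,v_1,v_3] = [v_1,v_3] − [v_0,v_3] + [v_0,v_1].
The 6×4 boundary matrix has rank 3 and Smith normal form diag(1,1,1).

Computing H_k = (kernel of ∂_k) / (image of ∂_{k+1}):

  H_2: rank ker ∂_2 − rank ∂_3 = (4 − 3) − 0 = 1, and there is no ∂_3, so H_2 ≅ Z.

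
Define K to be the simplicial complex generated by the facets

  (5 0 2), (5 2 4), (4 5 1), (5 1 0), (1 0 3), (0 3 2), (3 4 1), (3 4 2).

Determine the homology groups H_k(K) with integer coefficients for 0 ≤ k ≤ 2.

H_0 ≅ Z,  H_1 = 0,  H_2 ≅ Z.

Fix the vertex order 0 < 1 < 2 < 3 < 4 < 5 and write every simplex with vertices in increasing order. Then dim K = 2 and the simplices of K are:

  0-simplices (6): [0], [1], [2], [3], [4], [5]
  1-simplices (12): [0,1], [0,2], [0,3], [0,5], [1,3], [1,4], [1,5], [2,3], [2,4], [2,5], [3,4], [4,5]
  2-simplices (8): [0,1,3], [0,1,5], [0,2,3], [0,2,5], [1,3,4], [1,4,5], [2,3,4], [2,4,5]

giving chain groups C_0 ≅ Z^6, C_1 ≅ Z^12, C_2 ≅ Z^8.

The boundary map ∂_1: C_1 → C_0 sends each edge [p,q] (with p < q) to q − p.
The 6×12 boundary matrix has rank 5 and Smith normal form diag(1,1,1,1,1).

Boundary ∂_2: C_2 → C_1 acts by ∂[p,q,r] = [q,r] − [p,r] + [p,q]. For instance
  ∂[0,2,5] = [2,5] − [0,5] + [0,2],
  ∂[2,3,4] = [3,4] − [2,4] + [2,3].
This gives a 12×8 integer matrix of rank 7; reducing to Smith normal form yields diagonal entries (1,1,1,1,1,1,1).

Reading off H_k = ker ∂_k / im ∂_{k+1}:

  H_0: rank C_0 − rank ∂_1 = 6 − 5 = 1, and the invariant factors of ∂_1 are all 1, so H_0 ≅ Z.
  H_1: rank ker ∂_1 − rank ∂_2 = (12 − 5) − 7 = 0, and the invariant factors of ∂_2 are all 1, so H_1 ≅ 0.
  H_2: rank ker ∂_2 − rank ∂_3 = (8 − 7) − 0 = 1, and there is no ∂_3, so H_2 ≅ Z.

As a check, the Euler characteristic is 6 − 12 + 8 = 2, which agrees with 1 − 0 + 1 = 2.
(K is a triangulation of the 2-sphere S^2.)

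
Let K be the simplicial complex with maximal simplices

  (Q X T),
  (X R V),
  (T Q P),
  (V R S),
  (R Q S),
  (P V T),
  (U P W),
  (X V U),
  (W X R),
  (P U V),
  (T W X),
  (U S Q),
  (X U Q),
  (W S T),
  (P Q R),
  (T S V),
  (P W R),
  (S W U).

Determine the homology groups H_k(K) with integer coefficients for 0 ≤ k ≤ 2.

H_0 ≅ Z,  H_1 ≅ Z^2,  H_2 ≅ Z.

We work with the vertex ordering P < Q < R < S < T < U < V < W < X. The simplices of K, each written with vertices in increasing order, are:

  0-simplices (9): P, Q, R, S, T, U, V, W, X
  1-simplices (27): PQ, PR, PT, PU, PV, PW, QR, QS, QT, QU, QX, RS, RV, RW, RX, ST, SU, SV, SW, TV, TW, TX, UV, UW, UX, VX, WX
  2-simplices (18): PQR, PQT, PRW, PTV, PUV, PUW, QRS, QSU, QTX, QUX, RSV, RVX, RWX, STV, STW, SUW, TWX, UVX

so the chain groups are C_0 ≅ Z^9, C_1 ≅ Z^27, C_2 ≅ Z^18.

∂_1: C_1 → C_0 maps an edge to its endpoints' difference, ∂[p,q] = q − p. For instance
  ∂PV = V − P.
The 9×27 boundary matrix has rank 8 and Smith normal form diag(1,1,1,1,1,1,1,1).

∂_2: C_2 → C_1 maps a triangle to the signed sum of its edges. For instance
  ∂PUV = UV − PV + PU,
  ∂STW = TW − SW + ST.
The resulting 27×18 matrix has rank 17, and its Smith normal form has invariant factors (1,1,1,1,1,1,1,1,1,1,1,1,1,1,1,1,1).

From H_k ≅ ker(∂_k) / im(∂_{k+1}) we obtain:

  H_0: rank C_0 − rank ∂_1 = 9 − 8 = 1, and the invariant factors of ∂_1 are all 1, so H_0 = Z.
  H_1: rank ker ∂_1 − rank ∂_2 = (27 − 8) − 17 = 2, and the invariant factors of ∂_2 are all 1, so H_1 = Z^2.
  H_2: rank ker ∂_2 − rank ∂_3 = (18 − 17) − 0 = 1, and there is no ∂_3, so H_2 = Z.

As a check, the Euler characteristic is 9 − 27 + 18 = 0, which agrees with 1 − 2 + 1 = 0.
(K is a triangulation of the torus T^2.)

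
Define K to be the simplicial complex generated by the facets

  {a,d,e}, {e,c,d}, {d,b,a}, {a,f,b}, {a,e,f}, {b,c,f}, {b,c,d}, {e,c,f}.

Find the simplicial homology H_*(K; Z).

Take the total order a < b < c < d < e < f on the vertex set. Then K (dimension 2) consists of the simplices:

  0-simplices (6): a, b, c, d, e, f
  1-simplices (12): ab, ad, ae, af, bc, bd, bf, cd, ce, cf, de, ef
  2-simplices (8): abd, abf, ade, aef, bcd, bcf, cde, cef

giving chain groups C_0 ≅ Z^6, C_1 ≅ Z^12, C_2 ≅ Z^8.

The boundary map ∂_1: C_1 → C_0 is given by ∂[p,q] = [q] − [p]. For instance
  ∂cd = d − c.
This gives a 6×12 integer matrix of rank 5; reducing to Smith normal form yields diagonal entries (1,1,1,1,1).

Boundary ∂_2: C_2 → C_1 maps a triangle to the signed sum of its edges. For instance
  ∂cef = ef − cf + ce,
  ∂abf = bf − af + ab.
This gives a 12×8 integer matrix of rank 7; reducing to Smith normal form yields diagonal entries (1,1,1,1,1,1,1).

From H_k ≅ ker(∂_k) / im(∂_{k+1}) we obtain:

  H_0: rank C_0 − rank ∂_1 = 6 − 5 = 1, and the invariant factors of ∂_1 are all 1, so H_0 = Z.
  H_1: rank ker ∂_1 − rank ∂_2 = (12 − 5) − 7 = 0, and the invariant factors of ∂_2 are all 1, so H_1 = 0.
  H_2: rank ker ∂_2 − rank ∂_3 = (8 − 7) − 0 = 1, and there is no ∂_3, so H_2 = Z.

H_0 = Z,  H_1 = 0,  H_2 = Z.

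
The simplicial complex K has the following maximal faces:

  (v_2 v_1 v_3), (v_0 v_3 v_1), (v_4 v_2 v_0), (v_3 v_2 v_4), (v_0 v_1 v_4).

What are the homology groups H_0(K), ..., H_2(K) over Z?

We work with the vertex ordering v_0 < v_1 < v_2 < v_3 < v_4. The simplices of K, each written with vertices in increasing order, are:

  0-simplices (5): [v_0], [v_1], [v_2], [v_3], [v_4]
  1-simplices (10): [v_0,v_1], [v_0,v_2], [v_0,v_3], [v_0,v_4], [v_1,v_2], [v_1,v_3], [v_1,v_4], [v_2,v_3], [v_2,v_4], [v_3,v_4]
  2-simplices (5): [v_0,v_1,v_3], [v_0,v_1,v_4], [v_0,v_2,v_4], [v_1,v_2,v_3], [v_2,v_3,v_4]

Hence C_0 ≅ Z^5, C_1 ≅ Z^10, C_2 ≅ Z^5.

∂_1: C_1 → C_0 is given by ∂[p,q] = [q] − [p]. For instance
  ∂[v_0,v_2] = [v_2] − [v_0].
The resulting 5×10 matrix has rank 4, and its Smith normal form has invariant factors (1,1,1,1).

Boundary ∂_2: C_2 → C_1 sends each 2-simplex [p,q,r] to [q,r] − [p,r] + [p,q]. For instance
  ∂[v_2,v_3,v_4] = [v_3,v_4] − [v_2,v_4] + [v_2,v_3],
  ∂[v_0,v_1,v_3] = [v_1,v_3] − [v_0,v_3] + [v_0,v_1].
As a 10×5 matrix over Z this has rank 5, with invariant factors (1,1,1,1,1).

Computing H_k = (kernel of ∂_k) / (image of ∂_{k+1}):

  H_0: rank C_0 − rank ∂_1 = 5 − 4 = 1, and the invariant factors of ∂_1 are all 1, so H_0 = Z.
  H_1: rank ker ∂_1 − rank ∂_2 = (10 − 4) − 5 = 1, and the invariant factors of ∂_2 are all 1, so H_1 = Z.
  H_2: rank ker ∂_2 − rank ∂_3 = (5 − 5) − 0 = 0, and there is no ∂_3, so H_2 = 0.

(K is a triangulation of the Möbius band.)

H_0 = Z,  H_1 = Z,  H_2 = 0.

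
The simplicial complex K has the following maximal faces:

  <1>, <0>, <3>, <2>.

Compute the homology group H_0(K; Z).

We work with the vertex ordering 0 < 1 < 2 < 3. The simplices of K, each written with vertices in increasing order, are:

  0-simplices (4): [0], [1], [2], [3]

giving chain groups C_0 ≅ Z^4.

From H_k ≅ ker(∂_k) / im(∂_{k+1}) we obtain:

  H_0: rank C_0 − rank ∂_1 = 4 − 0 = 4, and there is no ∂_1, so H_0 ≅ Z^4.

(K is a triangulation of a set of 4 points.)

H_0 = Z^4.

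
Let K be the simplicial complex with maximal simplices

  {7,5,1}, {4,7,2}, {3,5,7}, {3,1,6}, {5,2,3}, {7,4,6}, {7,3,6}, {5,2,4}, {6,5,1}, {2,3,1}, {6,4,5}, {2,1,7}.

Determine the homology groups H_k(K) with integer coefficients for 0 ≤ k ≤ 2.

H_0 = Z,  H_1 = Z/2,  H_2 = 0.

We work with the vertex ordering 1 < 2 < 3 < 4 < 5 < 6 < 7. The simplices of K, each written with vertices in increasing order, are:

  0-simplices (7): [1], [2], [3], [4], [5], [6], [7]
  1-simplices (18): [1,2], [1,3], [1,5], [1,6], [1,7], [2,3], [2,4], [2,5], [2,7], [3,5], [3,6], [3,7], [4,5], [4,6], [4,7], [5,6], [5,7], [6,7]
  2-simplices (12): [1,2,3], [1,2,7], [1,3,6], [1,5,6], [1,5,7], [2,3,5], [2,4,5], [2,4,7], [3,5,7], [3,6,7], [4,5,6], [4,6,7]

giving chain groups C_0 ≅ Z^7, C_1 ≅ Z^18, C_2 ≅ Z^12.

∂_1: C_1 → C_0 sends each edge [p,q] (with p < q) to q − p. For instance
  ∂[1,3] = [3] − [1].
This gives a 7×18 integer matrix of rank 6; reducing to Smith normal form yields diagonal entries (1,1,1,1,1,1).

∂_2: C_2 → C_1 acts by ∂[p,q,r] = [q,r] − [p,r] + [p,q]. For instance
  ∂[1,2,7] = [2,7] − [1,7] + [1,2],
  ∂[3,5,7] = [5,7] − [3,7] + [3,5].
The resulting 18×12 matrix has rank 12, and its Smith normal form has invariant factors (1,1,1,1,1,1,1,1,1,1,1,2).

Now H_k = ker ∂_k / im ∂_{k+1}, so:

  H_0: rank C_0 − rank ∂_1 = 7 − 6 = 1, and the invariant factors of ∂_1 are all 1, so H_0 ≅ Z.
  H_1: rank ker ∂_1 − rank ∂_2 = (18 − 6) − 12 = 0, and ∂_2 has invariant factor 2 > 1, so H_1 ≅ Z/2.
  H_2: rank ker ∂_2 − rank ∂_3 = (12 − 12) − 0 = 0, and there is no ∂_3, so H_2 ≅ 0.

As a check, the Euler characteristic is 7 − 18 + 12 = 1, which agrees with 1 − 0 + 0 = 1.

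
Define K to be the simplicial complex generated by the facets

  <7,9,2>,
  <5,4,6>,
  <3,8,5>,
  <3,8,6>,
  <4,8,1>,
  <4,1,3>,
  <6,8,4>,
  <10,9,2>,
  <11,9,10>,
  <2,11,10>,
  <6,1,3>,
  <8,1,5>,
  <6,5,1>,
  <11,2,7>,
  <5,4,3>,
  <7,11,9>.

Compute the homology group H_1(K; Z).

K has 11 vertices, 24 edges, 16 triangles.
rank ∂_1 = 9, rank ∂_2 = 15 ⇒ b_1 = 24 − 9 − 15 = 0; ∂_2 has invariant factor(s) [2] giving torsion. So H_1 ≅ Z_2.

H_1 ≅ Z_2.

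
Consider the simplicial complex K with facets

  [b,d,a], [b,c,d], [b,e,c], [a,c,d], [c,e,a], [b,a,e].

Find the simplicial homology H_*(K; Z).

We work with the vertex ordering a < b < c < d < e. The simplices of K, each written with vertices in increasing order, are:

  0-simplices (5): a, b, c, d, e
  1-simplices (9): ab, ac, ad, ae, bc, bd, be, cd, ce
  2-simplices (6): abd, abe, acd, ace, bcd, bce

Hence C_0 ≅ Z^5, C_1 ≅ Z^9, C_2 ≅ Z^6.

The boundary map ∂_1: C_1 → C_0 maps an edge to its endpoints' difference, ∂[p,q] = q − p. For instance
  ∂ce = e − c.
The resulting 5×9 matrix has rank 4, and its Smith normal form has invariant factors (1,1,1,1).

∂_2: C_2 → C_1 maps a triangle to the signed sum of its edges. For instance
  ∂acd = cd − ad + ac,
  ∂bcd = cd − bd + bc.
The resulting 9×6 matrix has rank 5, and its Smith normal form has invariant factors (1,1,1,1,1).

Reading off H_k = ker ∂_k / im ∂_{k+1}:

  H_0: rank C_0 − rank ∂_1 = 5 − 4 = 1, and the invariant factors of ∂_1 are all 1, so H_0 = Z.
  H_1: rank ker ∂_1 − rank ∂_2 = (9 − 4) − 5 = 0, and the invariant factors of ∂_2 are all 1, so H_1 = 0.
  H_2: rank ker ∂_2 − rank ∂_3 = (6 − 5) − 0 = 1, and there is no ∂_3, so H_2 = Z.

As a check, the Euler characteristic is 5 − 9 + 6 = 2, which agrees with 1 − 0 + 1 = 2.

H_0 = Z,  H_1 = 0,  H_2 = Z.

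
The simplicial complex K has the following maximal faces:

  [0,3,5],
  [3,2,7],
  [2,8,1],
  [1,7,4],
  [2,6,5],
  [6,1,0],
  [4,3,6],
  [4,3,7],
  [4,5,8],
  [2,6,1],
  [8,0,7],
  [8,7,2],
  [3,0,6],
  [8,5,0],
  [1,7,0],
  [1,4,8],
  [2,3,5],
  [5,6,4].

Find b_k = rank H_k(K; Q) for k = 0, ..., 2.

b_0 = 1, b_1 = 1, b_2 = 0.

Order the vertices as 0 < 1 < 2 < 3 < 4 < 5 < 6 < 7 < 8. Listing each simplex with vertices in this order, K has dimension 2 with simplices:

  0-simplices (9): [0], [1], [2], [3], [4], [5], [6], [7], [8]
  1-simplices (27): (27 of them)
  2-simplices (18): [0,1,6], [0,1,7], [0,3,5], [0,3,6], [0,5,8], [0,7,8], [1,2,6], [1,2,8], [1,4,7], [1,4,8], [2,3,5], [2,3,7], [2,5,6], [2,7,8], [3,4,6], [3,4,7], [4,5,6], [4,5,8]

Hence C_0 ≅ Z^9, C_1 ≅ Z^27, C_2 ≅ Z^18.

The boundary map ∂_1: C_1 → C_0 sends each edge [p,q] (with p < q) to q − p. For instance
  ∂[0,1] = [1] − [0].
The 9×27 boundary matrix has rank 8 and Smith normal form diag(1,1,1,1,1,1,1,1).

Boundary ∂_2: C_2 → C_1 sends each 2-simplex [p,q,r] to [q,r] − [p,r] + [p,q]. For instance
  ∂[1,2,8] = [2,8] − [1,8] + [1,2],
  ∂[0,1,6] = [1,6] − [0,6] + [0,1].
The resulting 27×18 matrix has rank 18, and its Smith normal form has invariant factors (1,1,1,1,1,1,1,1,1,1,1,1,1,1,1,1,1,2).

From H_k ≅ ker(∂_k) / im(∂_{k+1}) we obtain:

  H_0: rank C_0 − rank ∂_1 = 9 − 8 = 1, and the invariant factors of ∂_1 are all 1, so H_0 = Z.
  H_1: rank ker ∂_1 − rank ∂_2 = (27 − 8) − 18 = 1, and ∂_2 has invariant factor 2 > 1, so H_1 = Z ⊕ Z/2Z.
  H_2: rank ker ∂_2 − rank ∂_3 = (18 − 18) − 0 = 0, and there is no ∂_3, so H_2 = 0.

(K is a triangulation of the Klein bottle.)

Hence the Betti numbers are b_0 = 1, b_1 = 1, b_2 = 0.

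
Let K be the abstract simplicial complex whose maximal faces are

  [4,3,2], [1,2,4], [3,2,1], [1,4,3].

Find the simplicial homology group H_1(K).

H_1 ≅ 0.

Fix the vertex order 1 < 2 < 3 < 4 and write every simplex with vertices in increasing order. Then dim K = 2 and the simplices of K are:

  0-simplices (4): [1], [2], [3], [4]
  1-simplices (6): [1,2], [1,3], [1,4], [2,3], [2,4], [3,4]
  2-simplices (4): [1,2,3], [1,2,4], [1,3,4], [2,3,4]

giving chain groups C_0 ≅ Z^4, C_1 ≅ Z^6, C_2 ≅ Z^4.

The boundary map ∂_1: C_1 → C_0 maps an edge to its endpoints' difference, ∂[p,q] = q − p. For instance
  ∂[1,4] = [4] − [1].
This gives a 4×6 integer matrix of rank 3; reducing to Smith normal form yields diagonal entries (1,1,1).

Boundary ∂_2: C_2 → C_1 maps a triangle to the signed sum of its edges. For instance
  ∂[1,3,4] = [3,4] − [1,4] + [1,3],
  ∂[2,3,4] = [3,4] − [2,4] + [2,3].
The resulting 6×4 matrix has rank 3, and its Smith normal form has invariant factors (1,1,1).

Now H_k = ker ∂_k / im ∂_{k+1}, so:

  H_1: rank ker ∂_1 − rank ∂_2 = (6 − 3) − 3 = 0, and the invariant factors of ∂_2 are all 1, so H_1 ≅ 0.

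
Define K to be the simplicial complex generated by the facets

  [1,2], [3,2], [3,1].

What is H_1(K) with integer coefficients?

H_1 ≅ Z.

Take the total order 1 < 2 < 3 on the vertex set. Then K (dimension 1) consists of the simplices:

  0-simplices (3): [1], [2], [3]
  1-simplices (3): [1,2], [1,3], [2,3]

Hence C_0 ≅ Z^3, C_1 ≅ Z^3.

Boundary ∂_1: C_1 → C_0 maps an edge to its endpoints' difference, ∂[p,q] = q − p. For instance
  ∂[1,3] = [3] − [1].
As a 3×3 matrix over Z this has rank 2, with invariant factors (1,1).

Now H_k = ker ∂_k / im ∂_{k+1}, so:

  H_1: rank ker ∂_1 − rank ∂_2 = (3 − 2) − 0 = 1, and there is no ∂_2, so H_1 = Z.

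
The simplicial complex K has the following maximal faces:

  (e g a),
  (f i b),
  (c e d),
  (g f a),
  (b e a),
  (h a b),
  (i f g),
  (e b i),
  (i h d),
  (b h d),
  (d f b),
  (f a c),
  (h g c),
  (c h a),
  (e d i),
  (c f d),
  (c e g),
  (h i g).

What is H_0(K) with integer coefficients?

Order the vertices as a < b < c < d < e < f < g < h < i. Listing each simplex with vertices in this order, K has dimension 2 with simplices:

  0-simplices (9): a, b, c, d, e, f, g, h, i
  1-simplices (27): ab, ac, ae, af, ag, ah, bd, be, bf, bh, bi, cd, ce, cf, cg, ch, de, df, dh, di, eg, ei, fg, fi, gh, gi, hi
  2-simplices (18): abe, abh, acf, ach, aeg, afg, bdf, bdh, bei, bfi, cde, cdf, ceg, cgh, dei, dhi, fgi, ghi

giving chain groups C_0 ≅ Z^9, C_1 ≅ Z^27, C_2 ≅ Z^18.

The boundary map ∂_1: C_1 → C_0 maps an edge to its endpoints' difference, ∂[p,q] = q − p.
This gives a 9×27 integer matrix of rank 8; reducing to Smith normal form yields diagonal entries (1,1,1,1,1,1,1,1).

Boundary ∂_2: C_2 → C_1 acts by ∂[p,q,r] = [q,r] − [p,r] + [p,q]. For instance
  ∂ghi = hi − gi + gh,
  ∂acf = cf − af + ac.
As a 27×18 matrix over Z this has rank 18, with invariant factors (1,1,1,1,1,1,1,1,1,1,1,1,1,1,1,1,1,2).

Reading off H_k = ker ∂_k / im ∂_{k+1}:

  H_0: rank C_0 − rank ∂_1 = 9 − 8 = 1, and the invariant factors of ∂_1 are all 1, so H_0 = Z.

H_0 ≅ Z.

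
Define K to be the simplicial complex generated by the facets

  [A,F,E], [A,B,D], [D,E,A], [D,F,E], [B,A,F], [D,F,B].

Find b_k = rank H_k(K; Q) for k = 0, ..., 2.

b_0 = 1, b_1 = 0, b_2 = 1.

Fix the vertex order A < B < D < E < F and write every simplex with vertices in increasing order. Then dim K = 2 and the simplices of K are:

  0-simplices (5): A, B, D, E, F
  1-simplices (9): AB, AD, AE, AF, BD, BF, DE, DF, EF
  2-simplices (6): ABD, ABF, ADE, AEF, BDF, DEF

Hence C_0 ≅ Z^5, C_1 ≅ Z^9, C_2 ≅ Z^6.

Boundary ∂_1: C_1 → C_0 sends each edge [p,q] (with p < q) to q − p. For instance
  ∂EF = F − E.
The 5×9 boundary matrix has rank 4 and Smith normal form diag(1,1,1,1).

∂_2: C_2 → C_1 sends each 2-simplex [p,q,r] to [q,r] − [p,r] + [p,q]. For instance
  ∂ABF = BF − AF + AB,
  ∂ABD = BD − AD + AB.
The resulting 9×6 matrix has rank 5, and its Smith normal form has invariant factors (1,1,1,1,1).

Now H_k = ker ∂_k / im ∂_{k+1}, so:

  H_0: rank C_0 − rank ∂_1 = 5 − 4 = 1, and the invariant factors of ∂_1 are all 1, so H_0 ≅ Z.
  H_1: rank ker ∂_1 − rank ∂_2 = (9 − 4) − 5 = 0, and the invariant factors of ∂_2 are all 1, so H_1 ≅ 0.
  H_2: rank ker ∂_2 − rank ∂_3 = (6 − 5) − 0 = 1, and there is no ∂_3, so H_2 ≅ Z.

As a check, the Euler characteristic is 5 − 9 + 6 = 2, which agrees with 1 − 0 + 1 = 2.

Hence the Betti numbers are b_0 = 1, b_1 = 0, b_2 = 1.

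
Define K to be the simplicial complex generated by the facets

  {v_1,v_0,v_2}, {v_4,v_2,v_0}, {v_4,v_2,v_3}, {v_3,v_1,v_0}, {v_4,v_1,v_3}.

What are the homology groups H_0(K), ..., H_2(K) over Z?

H_0 ≅ Z,  H_1 ≅ Z,  H_2 = 0.

Order the vertices as v_0 < v_1 < v_2 < v_3 < v_4. Listing each simplex with vertices in this order, K has dimension 2 with simplices:

  0-simplices (5): [v_0], [v_1], [v_2], [v_3], [v_4]
  1-simplices (10): [v_0,v_1], [v_0,v_2], [v_0,v_3], [v_0,v_4], [v_1,v_2], [v_1,v_3], [v_1,v_4], [v_2,v_3], [v_2,v_4], [v_3,v_4]
  2-simplices (5): [v_0,v_1,v_2], [v_0,v_1,v_3], [v_0,v_2,v_4], [v_1,v_3,v_4], [v_2,v_3,v_4]

so the chain groups are C_0 ≅ Z^5, C_1 ≅ Z^10, C_2 ≅ Z^5.

Boundary ∂_1: C_1 → C_0 is given by ∂[p,q] = [q] − [p]. For instance
  ∂[v_0,v_3] = [v_3] − [v_0].
This gives a 5×10 integer matrix of rank 4; reducing to Smith normal form yields diagonal entries (1,1,1,1).

∂_2: C_2 → C_1 acts by ∂[p,q,r] = [q,r] − [p,r] + [p,q]. For instance
  ∂[v_0,v_2,v_4] = [v_2,v_4] − [v_0,v_4] + [v_0,v_2],
  ∂[v_2,v_3,v_4] = [v_3,v_4] − [v_2,v_4] + [v_2,v_3].
The resulting 10×5 matrix has rank 5, and its Smith normal form has invariant factors (1,1,1,1,1).

From H_k ≅ ker(∂_k) / im(∂_{k+1}) we obtain:

  H_0: rank C_0 − rank ∂_1 = 5 − 4 = 1, and the invariant factors of ∂_1 are all 1, so H_0 = Z.
  H_1: rank ker ∂_1 − rank ∂_2 = (10 − 4) − 5 = 1, and the invariant factors of ∂_2 are all 1, so H_1 = Z.
  H_2: rank ker ∂_2 − rank ∂_3 = (5 − 5) − 0 = 0, and there is no ∂_3, so H_2 = 0.

As a check, the Euler characteristic is 5 − 10 + 5 = 0, which agrees with 1 − 1 + 0 = 0.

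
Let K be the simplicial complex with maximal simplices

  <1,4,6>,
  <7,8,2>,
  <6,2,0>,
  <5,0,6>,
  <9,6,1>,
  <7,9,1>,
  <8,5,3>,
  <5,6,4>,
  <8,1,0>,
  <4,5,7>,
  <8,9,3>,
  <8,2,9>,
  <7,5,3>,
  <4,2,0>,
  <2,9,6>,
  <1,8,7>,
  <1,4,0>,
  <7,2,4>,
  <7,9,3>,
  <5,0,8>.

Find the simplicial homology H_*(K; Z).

H_0 ≅ Z,  H_1 ≅ Z ⊕ Z/2Z,  H_2 = 0.

Order the vertices as 0 < 1 < 2 < 3 < 4 < 5 < 6 < 7 < 8 < 9. Listing each simplex with vertices in this order, K has dimension 2 with simplices:

  0-simplices (10): [0], [1], [2], [3], [4], [5], [6], [7], [8], [9]
  1-simplices (30): (30 of them)
  2-simplices (20): (20 of them)

so the chain groups are C_0 ≅ Z^10, C_1 ≅ Z^30, C_2 ≅ Z^20.

Boundary ∂_1: C_1 → C_0 sends each edge [p,q] (with p < q) to q − p.
The 10×30 boundary matrix has rank 9 and Smith normal form diag(1,1,1,1,1,1,1,1,1).

The boundary map ∂_2: C_2 → C_1 acts by ∂[p,q,r] = [q,r] − [p,r] + [p,q]. For instance
  ∂[1,6,9] = [6,9] − [1,9] + [1,6],
  ∂[1,4,6] = [4,6] − [1,6] + [1,4].
The 30×20 boundary matrix has rank 20 and Smith normal form diag(1,1,1,1,1,1,1,1,1,1,1,1,1,1,1,1,1,1,1,2).

From H_k ≅ ker(∂_k) / im(∂_{k+1}) we obtain:

  H_0: rank C_0 − rank ∂_1 = 10 − 9 = 1, and the invariant factors of ∂_1 are all 1, so H_0 ≅ Z.
  H_1: rank ker ∂_1 − rank ∂_2 = (30 − 9) − 20 = 1, and ∂_2 has invariant factor 2 > 1, so H_1 ≅ Z ⊕ Z/2Z.
  H_2: rank ker ∂_2 − rank ∂_3 = (20 − 20) − 0 = 0, and there is no ∂_3, so H_2 ≅ 0.

(K is a triangulation of the Klein bottle.)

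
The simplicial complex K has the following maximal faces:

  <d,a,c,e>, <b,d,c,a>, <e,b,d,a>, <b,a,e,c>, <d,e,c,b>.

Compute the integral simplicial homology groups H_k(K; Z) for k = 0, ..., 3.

Fix the vertex order a < b < c < d < e and write every simplex with vertices in increasing order. Then dim K = 3 and the simplices of K are:

  0-simplices (5): a, b, c, d, e
  1-simplices (10): ab, ac, ad, ae, bc, bd, be, cd, ce, de
  2-simplices (10): abc, abd, abe, acd, ace, ade, bcd, bce, bde, cde
  3-simplices (5): abcd, abce, abde, acde, bcde

giving chain groups C_0 ≅ Z^5, C_1 ≅ Z^10, C_2 ≅ Z^10, C_3 ≅ Z^5.

The boundary map ∂_1: C_1 → C_0 maps an edge to its endpoints' difference, ∂[p,q] = q − p. For instance
  ∂ad = d − a.
As a 5×10 matrix over Z this has rank 4, with invariant factors (1,1,1,1).

The boundary map ∂_2: C_2 → C_1 sends each 2-simplex [p,q,r] to [q,r] − [p,r] + [p,q]. For instance
  ∂ace = ce − ae + ac,
  ∂abc = bc − ac + ab.
The 10×10 boundary matrix has rank 6 and Smith normal form diag(1,1,1,1,1,1).

Boundary ∂_3: C_3 → C_2 sends each 3-simplex σ to the alternating sum Σ_i (−1)^i (σ with its i-th vertex removed). For instance
  ∂acde = cde − ade + ace − acd,
  ∂abce = bce − ace + abe − abc.
As a 10×5 matrix over Z this has rank 4, with invariant factors (1,1,1,1).

Now H_k = ker ∂_k / im ∂_{k+1}, so:

  H_0: rank C_0 − rank ∂_1 = 5 − 4 = 1, and the invariant factors of ∂_1 are all 1, so H_0 ≅ Z.
  H_1: rank ker ∂_1 − rank ∂_2 = (10 − 4) − 6 = 0, and the invariant factors of ∂_2 are all 1, so H_1 ≅ 0.
  H_2: rank ker ∂_2 − rank ∂_3 = (10 − 6) − 4 = 0, and the invariant factors of ∂_3 are all 1, so H_2 ≅ 0.
  H_3: rank ker ∂_3 − rank ∂_4 = (5 − 4) − 0 = 1, and there is no ∂_4, so H_3 ≅ Z.

H_0 ≅ Z,  H_1 = 0,  H_2 = 0,  H_3 ≅ Z.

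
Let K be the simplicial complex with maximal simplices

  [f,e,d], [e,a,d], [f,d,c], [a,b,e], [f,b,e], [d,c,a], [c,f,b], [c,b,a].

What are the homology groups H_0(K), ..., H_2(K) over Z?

Fix the vertex order a < b < c < d < e < f and write every simplex with vertices in increasing order. Then dim K = 2 and the simplices of K are:

  0-simplices (6): a, b, c, d, e, f
  1-simplices (12): ab, ac, ad, ae, bc, be, bf, cd, cf, de, df, ef
  2-simplices (8): abc, abe, acd, ade, bcf, bef, cdf, def

Hence C_0 ≅ Z^6, C_1 ≅ Z^12, C_2 ≅ Z^8.

Boundary ∂_1: C_1 → C_0 is given by ∂[p,q] = [q] − [p].
The 6×12 boundary matrix has rank 5 and Smith normal form diag(1,1,1,1,1).

∂_2: C_2 → C_1 sends each 2-simplex [p,q,r] to [q,r] − [p,r] + [p,q]. For instance
  ∂ade = de − ae + ad,
  ∂abc = bc − ac + ab.
The resulting 12×8 matrix has rank 7, and its Smith normal form has invariant factors (1,1,1,1,1,1,1).

Now H_k = ker ∂_k / im ∂_{k+1}, so:

  H_0: rank C_0 − rank ∂_1 = 6 − 5 = 1, and the invariant factors of ∂_1 are all 1, so H_0 = Z.
  H_1: rank ker ∂_1 − rank ∂_2 = (12 − 5) − 7 = 0, and the invariant factors of ∂_2 are all 1, so H_1 = 0.
  H_2: rank ker ∂_2 − rank ∂_3 = (8 − 7) − 0 = 1, and there is no ∂_3, so H_2 = Z.

As a check, the Euler characteristic is 6 − 12 + 8 = 2, which agrees with 1 − 0 + 1 = 2.

H_0 ≅ Z,  H_1 = 0,  H_2 ≅ Z.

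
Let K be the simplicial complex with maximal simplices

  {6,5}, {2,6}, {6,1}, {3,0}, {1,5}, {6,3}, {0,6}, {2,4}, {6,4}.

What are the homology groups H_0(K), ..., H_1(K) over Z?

H_0 = Z,  H_1 = Z^3.

Order the vertices as 0 < 1 < 2 < 3 < 4 < 5 < 6. Listing each simplex with vertices in this order, K has dimension 1 with simplices:

  0-simplices (7): [0], [1], [2], [3], [4], [5], [6]
  1-simplices (9): [0,3], [0,6], [1,5], [1,6], [2,4], [2,6], [3,6], [4,6], [5,6]

so the chain groups are C_0 ≅ Z^7, C_1 ≅ Z^9.

∂_1: C_1 → C_0 maps an edge to its endpoints' difference, ∂[p,q] = q − p. For instance
  ∂[1,6] = [6] − [1].
The resulting 7×9 matrix has rank 6, and its Smith normal form has invariant factors (1,1,1,1,1,1).

From H_k ≅ ker(∂_k) / im(∂_{k+1}) we obtain:

  H_0: rank C_0 − rank ∂_1 = 7 − 6 = 1, and the invariant factors of ∂_1 are all 1, so H_0 = Z.
  H_1: rank ker ∂_1 − rank ∂_2 = (9 − 6) − 0 = 3, and there is no ∂_2, so H_1 = Z^3.

(K is a triangulation of a wedge of 3 circles.)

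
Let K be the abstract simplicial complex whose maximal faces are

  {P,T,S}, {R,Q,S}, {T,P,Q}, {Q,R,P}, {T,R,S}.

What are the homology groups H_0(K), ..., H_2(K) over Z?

H_0 = Z,  H_1 = Z,  H_2 = 0.

Order the vertices as P < Q < R < S < T. Listing each simplex with vertices in this order, K has dimension 2 with simplices:

  0-simplices (5): P, Q, R, S, T
  1-simplices (10): PQ, PR, PS, PT, QR, QS, QT, RS, RT, ST
  2-simplices (5): PQR, PQT, PST, QRS, RST

giving chain groups C_0 ≅ Z^5, C_1 ≅ Z^10, C_2 ≅ Z^5.

∂_1: C_1 → C_0 sends each edge [p,q] (with p < q) to q − p.
The 5×10 boundary matrix has rank 4 and Smith normal form diag(1,1,1,1).

Boundary ∂_2: C_2 → C_1 sends each 2-simplex [p,q,r] to [q,r] − [p,r] + [p,q]. For instance
  ∂PST = ST − PT + PS,
  ∂PQT = QT − PT + PQ.
As a 10×5 matrix over Z this has rank 5, with invariant factors (1,1,1,1,1).

Now H_k = ker ∂_k / im ∂_{k+1}, so:

  H_0: rank C_0 − rank ∂_1 = 5 − 4 = 1, and the invariant factors of ∂_1 are all 1, so H_0 ≅ Z.
  H_1: rank ker ∂_1 − rank ∂_2 = (10 − 4) − 5 = 1, and the invariant factors of ∂_2 are all 1, so H_1 ≅ Z.
  H_2: rank ker ∂_2 − rank ∂_3 = (5 − 5) − 0 = 0, and there is no ∂_3, so H_2 ≅ 0.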